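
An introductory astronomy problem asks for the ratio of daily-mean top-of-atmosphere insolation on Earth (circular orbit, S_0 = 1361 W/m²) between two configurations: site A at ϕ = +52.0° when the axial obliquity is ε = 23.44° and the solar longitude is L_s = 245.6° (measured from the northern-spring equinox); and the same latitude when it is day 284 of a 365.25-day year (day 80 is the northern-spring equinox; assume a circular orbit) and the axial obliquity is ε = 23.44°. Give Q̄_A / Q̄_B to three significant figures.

Q̄_A / Q̄_B ≈ 0.447

— Configuration A (ϕ=+52.0°):
Solar declination: sin δ = sin ε · sin L_s = sin 23.44° × sin 245.6° = -0.36226, so δ = -21.239°.
cos h₀ = −tan(+52.0°) tan(-21.239°) = 0.4975, h₀ = 1.0501 rad.
Bracket: h₀ sin ϕ sin δ + cos ϕ cos δ sin h₀ = 1.0501×0.78801×-0.36226 + 0.61566×0.93208×0.86749 = -0.299766 + 0.497804 = 0.198038.
Q̄ = (S_0/π) × [bracket] = (1361/π) × 0.198038 = 85.794 W/m².
— Configuration B (ϕ=+52.0°):
Solar longitude: L_s = 360° × (284 − 80)/365.25 = 201.068°.
sin δ = sin 23.44° × sin 201.068° = -0.14299, so δ = -8.221°.
cos h₀ = −tan(+52.0°) tan(-8.221°) = 0.1849, h₀ = 1.3848 rad.
Bracket: h₀ sin ϕ sin δ + cos ϕ cos δ sin h₀ = 1.3848×0.78801×-0.14299 + 0.61566×0.98972×0.98275 = -0.156036 + 0.598820 = 0.442784.
Q̄ = (S_0/π) × [bracket] = (1361/π) × 0.442784 = 191.82 W/m².
Ratio Q̄_A / Q̄_B = 85.794 / 191.82 = 0.4473.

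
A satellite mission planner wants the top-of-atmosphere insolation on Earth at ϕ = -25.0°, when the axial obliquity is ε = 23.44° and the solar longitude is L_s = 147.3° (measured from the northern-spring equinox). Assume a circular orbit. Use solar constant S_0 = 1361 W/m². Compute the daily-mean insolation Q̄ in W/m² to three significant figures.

Solar declination: sin δ = sin ε · sin L_s = sin 23.44° × sin 147.3° = 0.21490, so δ = +12.410°.
cos h₀ = −tan(-25.0°) tan(+12.410°) = 0.1026, h₀ = 1.4680 rad.
Bracket: h₀ sin ϕ sin δ + cos ϕ cos δ sin h₀ = 1.4680×-0.42262×0.21490 + 0.90631×0.97664×0.99472 = -0.133325 + 0.880465 = 0.747140.
Q̄ = (S_0/π) × [bracket] = (1361/π) × 0.747140 = 323.7 W/m².

Q̄ ≈ 324 W/m²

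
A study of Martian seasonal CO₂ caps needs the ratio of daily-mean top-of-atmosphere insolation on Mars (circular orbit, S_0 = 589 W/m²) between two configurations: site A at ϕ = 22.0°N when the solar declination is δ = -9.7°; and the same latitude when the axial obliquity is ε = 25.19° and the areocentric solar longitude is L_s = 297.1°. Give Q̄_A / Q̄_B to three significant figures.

Q̄_A / Q̄_B ≈ 1.26

— Configuration A (ϕ=+22.0°):
cos h₀ = −tan(+22.0°) tan(-9.700°) = 0.0691, h₀ = 1.5017 rad.
Bracket: h₀ sin ϕ sin δ + cos ϕ cos δ sin h₀ = 1.5017×0.37461×-0.16849 + 0.92718×0.98570×0.99761 = -0.094784 + 0.911737 = 0.816953.
Q̄ = (S_0/π) × [bracket] = (589/π) × 0.816953 = 153.17 W/m².
— Configuration B (ϕ=+22.0°):
sin δ = sin 25.19° × sin 297.1° = -0.37889, so δ = -22.265°.
cos h₀ = −tan(+22.0°) tan(-22.265°) = 0.1654, h₀ = 1.4046 rad.
Bracket: h₀ sin ϕ sin δ + cos ϕ cos δ sin h₀ = 1.4046×0.37461×-0.37889 + 0.92718×0.92544×0.98622 = -0.199363 + 0.846226 = 0.646863.
Q̄ = (S_0/π) × [bracket] = (589/π) × 0.646863 = 121.28 W/m².
Ratio Q̄_A / Q̄_B = 153.17 / 121.28 = 1.263.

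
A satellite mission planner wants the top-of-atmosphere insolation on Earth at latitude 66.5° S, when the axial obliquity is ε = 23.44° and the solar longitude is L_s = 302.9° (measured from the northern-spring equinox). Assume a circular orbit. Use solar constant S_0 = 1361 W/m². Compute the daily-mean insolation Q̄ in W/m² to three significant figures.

Solar declination: sin δ = sin ε · sin L_s = sin 23.44° × sin 302.9° = -0.33399, so δ = -19.511°.
cos h₀ = −tan(-66.5°) tan(-19.511°) = -0.8149, h₀ = 2.5234 rad.
Bracket: h₀ sin ϕ sin δ + cos ϕ cos δ sin h₀ = 2.5234×-0.91706×-0.33399 + 0.39875×0.94258×0.57957 = 0.772889 + 0.217834 = 0.990723.
Q̄ = (S_0/π) × [bracket] = (1361/π) × 0.990723 = 429.2 W/m².

Q̄ ≈ 429 W/m²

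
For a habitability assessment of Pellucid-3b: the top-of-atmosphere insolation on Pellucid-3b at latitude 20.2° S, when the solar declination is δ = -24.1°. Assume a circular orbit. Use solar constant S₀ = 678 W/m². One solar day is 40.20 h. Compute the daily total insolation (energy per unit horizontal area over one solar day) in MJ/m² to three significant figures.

cos H₀ = −tan(-20.2°) tan(-24.100°) = -0.1646, H₀ = 1.7361 rad.
Bracket: H₀ sin φ sin δ + cos φ cos δ sin H₀ = 1.7361×-0.34530×-0.40833 + 0.93849×0.91283×0.98636 = 0.244784 + 0.844997 = 1.089781.
Q̄ = (S₀/π) × [bracket] = (678/π) × 1.089781 = 235.19 W/m².
Daily total = Q̄ × 40.20 h × 3600 s/h = 235.19 × 40.20 × 3600 / 10⁶ = 34.04 MJ/m².

34.0 MJ/m²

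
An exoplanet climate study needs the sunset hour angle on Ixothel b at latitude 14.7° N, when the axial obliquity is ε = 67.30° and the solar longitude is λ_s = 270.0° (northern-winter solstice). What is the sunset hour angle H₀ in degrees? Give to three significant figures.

Solar declination: sin δ = sin ε · sin λ_s = sin 67.30° × sin 270.0° = -0.92254, so δ = -67.300°.
cos H₀ = −tan φ · tan δ = −tan(+14.7°) × tan(-67.300°) = 0.6272, so H₀ = 0.8929 rad = 51.16°.

H₀ = 51.2°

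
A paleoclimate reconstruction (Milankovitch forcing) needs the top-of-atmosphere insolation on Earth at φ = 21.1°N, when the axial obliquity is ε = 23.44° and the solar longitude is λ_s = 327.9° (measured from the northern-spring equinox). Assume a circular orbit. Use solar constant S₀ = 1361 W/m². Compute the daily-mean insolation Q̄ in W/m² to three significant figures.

Q̄ ≈ 345 W/m²

Solar declination: sin δ = sin ε · sin λ_s = sin 23.44° × sin 327.9° = -0.21138, so δ = -12.203°.
cos H₀ = −tan(+21.1°) tan(-12.203°) = 0.0835, H₀ = 1.4872 rad.
Bracket: H₀ sin φ sin δ + cos φ cos δ sin H₀ = 1.4872×0.36000×-0.21138 + 0.93295×0.97740×0.99651 = -0.113171 + 0.908683 = 0.795512.
Q̄ = (S₀/π) × [bracket] = (1361/π) × 0.795512 = 344.6 W/m².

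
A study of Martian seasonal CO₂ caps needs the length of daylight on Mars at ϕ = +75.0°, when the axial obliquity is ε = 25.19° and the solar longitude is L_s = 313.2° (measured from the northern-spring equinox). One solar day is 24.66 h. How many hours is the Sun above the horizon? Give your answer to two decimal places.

0.00 h

Solar declination: sin δ = sin ε · sin L_s = sin 25.19° × sin 313.2° = -0.31026, so δ = -18.075°.
cos h₀ = −tan ϕ · tan δ = 1.2180 ≥ 1, so the Sun never rises (polar night) and h₀ = 0.
Daylight = 2h₀/(2π) × 24.66 h = (0.0000/π) × 24.66 = 0.00 h.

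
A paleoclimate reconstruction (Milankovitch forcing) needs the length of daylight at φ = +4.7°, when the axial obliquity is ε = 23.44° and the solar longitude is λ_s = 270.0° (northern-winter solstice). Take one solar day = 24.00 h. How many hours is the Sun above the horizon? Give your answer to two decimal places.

Solar declination: sin δ = sin ε · sin λ_s = sin 23.44° × sin 270.0° = -0.39779, so δ = -23.440°.
cos H₀ = −tan φ · tan δ = −tan(+4.7°) × tan(-23.440°) = 0.0356, so H₀ = 1.5351 rad = 87.96°.
Daylight = 2H₀/(2π) × 24.00 h = (1.5351/π) × 24.00 = 11.73 h.

11.73 h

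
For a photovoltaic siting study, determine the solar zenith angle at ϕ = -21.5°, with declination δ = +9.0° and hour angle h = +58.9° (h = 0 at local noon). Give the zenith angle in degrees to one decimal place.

cos θ_z = sin ϕ sin δ + cos ϕ cos δ cos h = -0.057333 + 0.474675 = 0.417342.
θ_z = arccos(0.417342) = 65.3°.

θ_z = 65.3°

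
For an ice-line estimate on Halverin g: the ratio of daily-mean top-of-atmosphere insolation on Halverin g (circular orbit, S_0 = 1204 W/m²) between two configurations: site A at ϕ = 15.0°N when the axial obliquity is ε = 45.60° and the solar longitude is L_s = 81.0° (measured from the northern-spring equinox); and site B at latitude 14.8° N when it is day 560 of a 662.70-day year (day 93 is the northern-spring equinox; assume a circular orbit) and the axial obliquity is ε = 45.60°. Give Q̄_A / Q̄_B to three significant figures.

Q̄_A / Q̄_B ≈ 2.21

— Configuration A (ϕ=+15.0°):
Solar declination: sin δ = sin ε · sin L_s = sin 45.60° × sin 81.0° = 0.70568, so δ = +44.884°.
cos h₀ = −tan(+15.0°) tan(+44.884°) = -0.2669, h₀ = 1.8409 rad.
Bracket: h₀ sin ϕ sin δ + cos ϕ cos δ sin h₀ = 1.8409×0.25882×0.70568 + 0.96593×0.70853×0.96373 = 0.336230 + 0.659568 = 0.995798.
Q̄ = (S_0/π) × [bracket] = (1204/π) × 0.995798 = 381.63 W/m².
— Configuration B (ϕ=+14.8°):
Solar longitude: L_s = 360° × (560 − 93)/662.70 = 253.689°.
sin δ = sin 45.60° × sin 253.689° = -0.68572, so δ = -43.292°.
cos h₀ = −tan(+14.8°) tan(-43.292°) = 0.2489, h₀ = 1.3192 rad.
Bracket: h₀ sin ϕ sin δ + cos ϕ cos δ sin h₀ = 1.3192×0.25545×-0.68572 + 0.96682×0.72787×0.96853 = -0.231081 + 0.681573 = 0.450492.
Q̄ = (S_0/π) × [bracket] = (1204/π) × 0.450492 = 172.65 W/m².
Ratio Q̄_A / Q̄_B = 381.63 / 172.65 = 2.210.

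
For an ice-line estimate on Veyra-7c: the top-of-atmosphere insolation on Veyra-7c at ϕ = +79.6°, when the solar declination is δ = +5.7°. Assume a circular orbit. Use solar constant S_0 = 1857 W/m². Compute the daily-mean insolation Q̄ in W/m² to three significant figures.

cos h₀ = −tan(+79.6°) tan(+5.700°) = -0.5438, h₀ = 2.1458 rad.
Bracket: h₀ sin ϕ sin δ + cos ϕ cos δ sin h₀ = 2.1458×0.98357×0.09932 + 0.18052×0.99506×0.83919 = 0.209619 + 0.150742 = 0.360361.
Q̄ = (S_0/π) × [bracket] = (1857/π) × 0.360361 = 213.0 W/m².

Q̄ ≈ 213 W/m²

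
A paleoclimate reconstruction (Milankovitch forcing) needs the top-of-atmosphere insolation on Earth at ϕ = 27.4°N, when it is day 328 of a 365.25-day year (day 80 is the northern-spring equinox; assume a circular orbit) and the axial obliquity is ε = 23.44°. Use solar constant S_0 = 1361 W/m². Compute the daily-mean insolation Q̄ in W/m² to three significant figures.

Solar longitude: L_s = 360° × (328 − 80)/365.25 = 244.435°.
sin δ = sin 23.44° × sin 244.435° = -0.35884, so δ = -21.029°.
cos h₀ = −tan(+27.4°) tan(-21.029°) = 0.1993, h₀ = 1.3702 rad.
Bracket: h₀ sin ϕ sin δ + cos ϕ cos δ sin h₀ = 1.3702×0.46020×-0.35884 + 0.88782×0.93340×0.97994 = -0.226272 + 0.812068 = 0.585796.
Q̄ = (S_0/π) × [bracket] = (1361/π) × 0.585796 = 253.8 W/m².

Q̄ ≈ 254 W/m²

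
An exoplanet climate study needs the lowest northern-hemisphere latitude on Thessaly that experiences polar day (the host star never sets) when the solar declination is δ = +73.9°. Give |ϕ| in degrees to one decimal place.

Polar day requires cos h₀ = −tan ϕ tan δ ≤ −1, i.e. tan ϕ tan δ ≥ 1.
The boundary is |tan ϕ| · |tan δ| = 1, so |ϕ| = 90° − |δ| = 90° − 73.9° = 16.1° in the northern hemisphere.

|ϕ| = 16.1°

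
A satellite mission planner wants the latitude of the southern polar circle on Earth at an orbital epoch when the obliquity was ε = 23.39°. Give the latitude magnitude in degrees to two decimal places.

The polar circle is the lowest latitude that experiences at least one full rotation of continuous darkness at the northern-summer solstice; it lies at |ϕ| = 90° − ε = 90° − 23.39° = 66.61°.

66.61°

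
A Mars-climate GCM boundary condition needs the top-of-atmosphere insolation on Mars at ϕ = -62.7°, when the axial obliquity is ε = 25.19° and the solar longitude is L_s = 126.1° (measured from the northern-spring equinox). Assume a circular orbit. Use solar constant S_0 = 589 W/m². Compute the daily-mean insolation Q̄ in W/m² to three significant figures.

Solar declination: sin δ = sin ε · sin L_s = sin 25.19° × sin 126.1° = 0.34390, so δ = +20.115°.
cos h₀ = −tan(-62.7°) tan(+20.115°) = 0.7096, h₀ = 0.7819 rad.
Bracket: h₀ sin ϕ sin δ + cos ϕ cos δ sin h₀ = 0.7819×-0.88862×0.34390 + 0.45865×0.93901×0.70464 = -0.238946 + 0.303472 = 0.064526.
Q̄ = (S_0/π) × [bracket] = (589/π) × 0.064526 = 12.10 W/m².

Q̄ ≈ 12.1 W/m²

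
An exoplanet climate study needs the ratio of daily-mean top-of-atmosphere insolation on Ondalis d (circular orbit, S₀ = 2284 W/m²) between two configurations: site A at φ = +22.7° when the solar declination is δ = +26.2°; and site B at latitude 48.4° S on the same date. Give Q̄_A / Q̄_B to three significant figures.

— Configuration A (φ=+22.7°):
cos H₀ = −tan(+22.7°) tan(+26.200°) = -0.2058, H₀ = 1.7781 rad.
Bracket: H₀ sin φ sin δ + cos φ cos δ sin H₀ = 1.7781×0.38591×0.44151 + 0.92254×0.89726×0.97859 = 0.302958 + 0.810036 = 1.112994.
Q̄ = (S₀/π) × [bracket] = (2284/π) × 1.112994 = 809.17 W/m².
— Configuration B (φ=-48.4°):
cos H₀ = −tan(-48.4°) tan(+26.200°) = 0.5542, H₀ = 0.9834 rad.
Bracket: H₀ sin φ sin δ + cos φ cos δ sin H₀ = 0.9834×-0.74780×0.44151 + 0.66393×0.89726×0.83237 = -0.324681 + 0.495858 = 0.171177.
Q̄ = (S₀/π) × [bracket] = (2284/π) × 0.171177 = 124.45 W/m².
Ratio Q̄_A / Q̄_B = 809.17 / 124.45 = 6.502.

Q̄_A / Q̄_B ≈ 6.50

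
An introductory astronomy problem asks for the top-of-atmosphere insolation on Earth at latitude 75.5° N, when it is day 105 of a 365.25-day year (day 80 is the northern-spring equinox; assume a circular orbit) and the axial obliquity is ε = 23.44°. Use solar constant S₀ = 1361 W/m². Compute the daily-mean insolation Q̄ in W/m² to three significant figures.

Solar longitude: λ_s = 360° × (105 − 80)/365.25 = 24.641°.
sin δ = sin 23.44° × sin 24.641° = 0.16585, so δ = +9.547°.
cos H₀ = −tan(+75.5°) tan(+9.547°) = -0.6503, H₀ = 2.2788 rad.
Bracket: H₀ sin φ sin δ + cos φ cos δ sin H₀ = 2.2788×0.96815×0.16585 + 0.25038×0.98615×0.75968 = 0.365902 + 0.187574 = 0.553476.
Q̄ = (S₀/π) × [bracket] = (1361/π) × 0.553476 = 239.8 W/m².

Q̄ ≈ 240 W/m²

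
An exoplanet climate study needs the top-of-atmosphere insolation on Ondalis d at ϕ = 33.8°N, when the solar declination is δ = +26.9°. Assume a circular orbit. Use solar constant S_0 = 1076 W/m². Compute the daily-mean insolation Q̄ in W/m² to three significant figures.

Q̄ ≈ 404 W/m²

cos h₀ = −tan(+33.8°) tan(+26.900°) = -0.3396, h₀ = 1.9173 rad.
Bracket: h₀ sin ϕ sin δ + cos ϕ cos δ sin h₀ = 1.9173×0.55630×0.45243 + 0.83098×0.89180×0.94056 = 0.482559 + 0.697019 = 1.179578.
Q̄ = (S_0/π) × [bracket] = (1076/π) × 1.179578 = 404.0 W/m².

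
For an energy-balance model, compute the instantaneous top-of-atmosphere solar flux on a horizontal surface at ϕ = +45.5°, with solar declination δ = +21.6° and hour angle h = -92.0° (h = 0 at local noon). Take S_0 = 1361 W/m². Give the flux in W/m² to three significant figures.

326 W/m²

cos θ_z = sin ϕ sin δ + cos ϕ cos δ cos h = 0.262565 + -0.022744 = 0.239821.
Flux = S_0 · cos θ_z = 1361 × 0.239821 = 326.4 W/m².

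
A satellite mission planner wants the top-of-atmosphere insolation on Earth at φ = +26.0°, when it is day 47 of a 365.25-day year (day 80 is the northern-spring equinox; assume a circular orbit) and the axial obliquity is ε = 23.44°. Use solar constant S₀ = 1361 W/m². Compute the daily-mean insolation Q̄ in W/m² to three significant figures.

Q̄ ≈ 319 W/m²

Solar longitude: λ_s = 360° × (47 − 80)/365.25 = -32.526°, i.e. -32.526° + 360° = 327.474°.
sin δ = sin 23.44° × sin 327.474° = -0.21388, so δ = -12.350°.
cos H₀ = −tan(+26.0°) tan(-12.350°) = 0.1068, H₀ = 1.4638 rad.
Bracket: H₀ sin φ sin δ + cos φ cos δ sin H₀ = 1.4638×0.43837×-0.21388 + 0.89879×0.97686×0.99428 = -0.137244 + 0.872970 = 0.735726.
Q̄ = (S₀/π) × [bracket] = (1361/π) × 0.735726 = 318.7 W/m².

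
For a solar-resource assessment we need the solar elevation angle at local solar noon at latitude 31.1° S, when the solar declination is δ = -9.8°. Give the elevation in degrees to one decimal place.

68.7°

At local noon the hour angle is zero, so the zenith angle equals |φ − δ| = |-31.1° − (-9.800°)| = 21.300°.
Elevation = 90° − 21.300° = 68.7°.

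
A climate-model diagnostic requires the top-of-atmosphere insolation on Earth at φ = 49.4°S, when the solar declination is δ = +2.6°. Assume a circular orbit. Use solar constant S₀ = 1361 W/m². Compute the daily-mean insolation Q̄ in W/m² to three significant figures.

cos H₀ = −tan(-49.4°) tan(+2.600°) = 0.0530, H₀ = 1.5178 rad.
Bracket: H₀ sin φ sin δ + cos φ cos δ sin H₀ = 1.5178×-0.75927×0.04536 + 0.65077×0.99897×0.99860 = -0.052274 + 0.649190 = 0.596916.
Q̄ = (S₀/π) × [bracket] = (1361/π) × 0.596916 = 258.6 W/m².

Q̄ ≈ 259 W/m²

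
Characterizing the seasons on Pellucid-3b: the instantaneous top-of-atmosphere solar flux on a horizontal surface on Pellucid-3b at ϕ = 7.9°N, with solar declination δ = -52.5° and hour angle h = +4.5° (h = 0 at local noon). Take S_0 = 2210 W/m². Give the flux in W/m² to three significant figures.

cos θ_z = sin ϕ sin δ + cos ϕ cos δ cos h = -0.109042 + 0.601125 = 0.492083.
Flux = S_0 · cos θ_z = 2210 × 0.492083 = 1088 W/m².

1.09e+03 W/m²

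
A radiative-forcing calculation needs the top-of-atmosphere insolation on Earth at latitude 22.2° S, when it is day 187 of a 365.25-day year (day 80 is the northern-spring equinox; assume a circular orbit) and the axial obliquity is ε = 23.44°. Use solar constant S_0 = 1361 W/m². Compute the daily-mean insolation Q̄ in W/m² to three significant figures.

Solar longitude: L_s = 360° × (187 − 80)/365.25 = 105.462°.
sin δ = sin 23.44° × sin 105.462° = 0.38339, so δ = +22.544°.
cos h₀ = −tan(-22.2°) tan(+22.544°) = 0.1694, h₀ = 1.4006 rad.
Bracket: h₀ sin ϕ sin δ + cos ϕ cos δ sin h₀ = 1.4006×-0.37784×0.38339 + 0.92587×0.92359×0.98555 = -0.202891 + 0.842768 = 0.639877.
Q̄ = (S_0/π) × [bracket] = (1361/π) × 0.639877 = 277.2 W/m².

Q̄ ≈ 277 W/m²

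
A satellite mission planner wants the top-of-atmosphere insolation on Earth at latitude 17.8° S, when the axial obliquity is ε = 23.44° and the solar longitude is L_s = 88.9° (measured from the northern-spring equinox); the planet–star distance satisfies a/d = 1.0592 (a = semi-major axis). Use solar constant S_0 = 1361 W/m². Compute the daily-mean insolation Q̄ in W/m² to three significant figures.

Solar declination: sin δ = sin ε · sin L_s = sin 23.44° × sin 88.9° = 0.39772, so δ = +23.435°.
cos h₀ = −tan(-17.8°) tan(+23.435°) = 0.1392, h₀ = 1.4312 rad.
Bracket: h₀ sin ϕ sin δ + cos ϕ cos δ sin h₀ = 1.4312×-0.30570×0.39772 + 0.95213×0.91751×0.99027 = -0.174010 + 0.865089 = 0.691079.
Inverse-square distance factor (a/d)² = 1.0592² = 1.121905.
Q̄ = (S_0/π) × 1.121905 × [bracket] = (1361/π) × 1.121905 × 0.691079 = 335.9 W/m².

Q̄ ≈ 336 W/m²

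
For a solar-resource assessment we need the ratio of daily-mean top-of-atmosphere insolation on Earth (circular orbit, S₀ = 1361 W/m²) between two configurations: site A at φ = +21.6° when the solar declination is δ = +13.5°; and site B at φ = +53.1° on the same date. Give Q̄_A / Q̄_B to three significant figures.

Q̄_A / Q̄_B ≈ 1.15

— Configuration A (φ=+21.6°):
cos H₀ = −tan(+21.6°) tan(+13.500°) = -0.0951, H₀ = 1.6660 rad.
Bracket: H₀ sin φ sin δ + cos φ cos δ sin H₀ = 1.6660×0.36812×0.23345 + 0.92978×0.97237×0.99547 = 0.143172 + 0.899995 = 1.043167.
Q̄ = (S₀/π) × [bracket] = (1361/π) × 1.043167 = 451.92 W/m².
— Configuration B (φ=+53.1°):
cos H₀ = −tan(+53.1°) tan(+13.500°) = -0.3198, H₀ = 1.8963 rad.
Bracket: H₀ sin φ sin δ + cos φ cos δ sin H₀ = 1.8963×0.79968×0.23345 + 0.60042×0.97237×0.94750 = 0.354011 + 0.553179 = 0.907190.
Q̄ = (S₀/π) × [bracket] = (1361/π) × 0.907190 = 393.01 W/m².
Ratio Q̄_A / Q̄_B = 451.92 / 393.01 = 1.150.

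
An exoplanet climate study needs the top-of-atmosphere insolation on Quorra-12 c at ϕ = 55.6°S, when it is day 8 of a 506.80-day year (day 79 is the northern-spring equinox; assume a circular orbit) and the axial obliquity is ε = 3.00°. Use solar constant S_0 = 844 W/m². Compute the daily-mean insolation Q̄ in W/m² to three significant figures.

Q̄ ≈ 166 W/m²

Solar longitude: L_s = 360° × (8 − 79)/506.80 = -50.434°, i.e. -50.434° + 360° = 309.566°.
sin δ = sin 3.00° × sin 309.566° = -0.04035, so δ = -2.312°.
cos h₀ = −tan(-55.6°) tan(-2.312°) = -0.0590, h₀ = 1.6298 rad.
Bracket: h₀ sin ϕ sin δ + cos ϕ cos δ sin h₀ = 1.6298×-0.82511×-0.04035 + 0.56497×0.99919×0.99826 = 0.054261 + 0.563530 = 0.617791.
Q̄ = (S_0/π) × [bracket] = (844/π) × 0.617791 = 166.0 W/m².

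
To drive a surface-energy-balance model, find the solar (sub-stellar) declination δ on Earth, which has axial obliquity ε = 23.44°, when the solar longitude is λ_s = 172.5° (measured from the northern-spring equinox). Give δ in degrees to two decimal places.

δ = +2.98°

sin δ = sin ε · sin λ_s = sin 23.44° × sin 172.5° = 0.051922.
δ = arcsin(0.051922) = +2.98°.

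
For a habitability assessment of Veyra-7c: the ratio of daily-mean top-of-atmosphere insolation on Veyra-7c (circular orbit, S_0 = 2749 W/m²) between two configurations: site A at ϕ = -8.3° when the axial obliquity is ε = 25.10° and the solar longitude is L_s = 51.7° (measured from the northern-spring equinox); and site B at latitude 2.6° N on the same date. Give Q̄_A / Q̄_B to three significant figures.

Q̄_A / Q̄_B ≈ 0.889

— Configuration A (ϕ=-8.3°):
Solar declination: sin δ = sin ε · sin L_s = sin 25.10° × sin 51.7° = 0.33290, so δ = +19.445°.
cos h₀ = −tan(-8.3°) tan(+19.445°) = 0.0515, h₀ = 1.5193 rad.
Bracket: h₀ sin ϕ sin δ + cos ϕ cos δ sin h₀ = 1.5193×-0.14436×0.33290 + 0.98953×0.94296×0.99867 = -0.073014 + 0.931846 = 0.858832.
Q̄ = (S_0/π) × [bracket] = (2749/π) × 0.858832 = 751.51 W/m².
— Configuration B (ϕ=+2.6°):
cos h₀ = −tan(+2.6°) tan(+19.445°) = -0.0160, h₀ = 1.5868 rad.
Bracket: h₀ sin ϕ sin δ + cos ϕ cos δ sin h₀ = 1.5868×0.04536×0.33290 + 0.99897×0.94296×0.99987 = 0.023961 + 0.941866 = 0.965827.
Q̄ = (S_0/π) × [bracket] = (2749/π) × 0.965827 = 845.13 W/m².
Ratio Q̄_A / Q̄_B = 751.51 / 845.13 = 0.8892.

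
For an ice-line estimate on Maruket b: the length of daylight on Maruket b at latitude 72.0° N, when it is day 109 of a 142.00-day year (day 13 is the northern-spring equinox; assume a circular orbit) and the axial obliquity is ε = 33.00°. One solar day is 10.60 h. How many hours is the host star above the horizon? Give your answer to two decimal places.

Solar longitude: L_s = 360° × (109 − 13)/142.00 = 243.380°.
sin δ = sin 33.00° × sin 243.380° = -0.48691, so δ = -29.138°.
cos h₀ = −tan ϕ · tan δ = 1.7157 ≥ 1, so the host star never rises (polar night) and h₀ = 0.
Daylight = 2h₀/(2π) × 10.60 h = (0.0000/π) × 10.60 = 0.00 h.

0.00 h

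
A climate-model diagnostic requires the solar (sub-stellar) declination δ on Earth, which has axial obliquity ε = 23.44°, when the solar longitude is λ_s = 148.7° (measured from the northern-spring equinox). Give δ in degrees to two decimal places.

δ = +11.93°

sin δ = sin ε · sin λ_s = sin 23.44° × sin 148.7° = 0.206659.
δ = arcsin(0.206659) = +11.93°.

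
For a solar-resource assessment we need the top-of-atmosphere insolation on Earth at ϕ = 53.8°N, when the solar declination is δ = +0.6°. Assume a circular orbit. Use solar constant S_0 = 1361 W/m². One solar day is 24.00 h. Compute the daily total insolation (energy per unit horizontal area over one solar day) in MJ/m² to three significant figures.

cos h₀ = −tan(+53.8°) tan(+0.600°) = -0.0143, h₀ = 1.5851 rad.
Bracket: h₀ sin ϕ sin δ + cos ϕ cos δ sin h₀ = 1.5851×0.80696×0.01047 + 0.59061×0.99995×0.99990 = 0.013392 + 0.590521 = 0.603913.
Q̄ = (S_0/π) × [bracket] = (1361/π) × 0.603913 = 261.63 W/m².
Daily total = Q̄ × 24.00 h × 3600 s/h = 261.63 × 24.00 × 3600 / 10⁶ = 22.60 MJ/m².

22.6 MJ/m²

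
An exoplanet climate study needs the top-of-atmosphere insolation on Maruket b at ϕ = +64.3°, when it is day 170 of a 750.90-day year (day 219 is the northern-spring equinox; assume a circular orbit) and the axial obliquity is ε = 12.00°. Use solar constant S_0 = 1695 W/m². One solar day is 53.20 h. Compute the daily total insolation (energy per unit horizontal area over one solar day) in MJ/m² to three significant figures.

33.2 MJ/m²

Solar longitude: L_s = 360° × (170 − 219)/750.90 = -23.492°, i.e. -23.492° + 360° = 336.508°.
sin δ = sin 12.00° × sin 336.508° = -0.08288, so δ = -4.754°.
cos h₀ = −tan(+64.3°) tan(-4.754°) = 0.1728, h₀ = 1.3971 rad.
Bracket: h₀ sin ϕ sin δ + cos ϕ cos δ sin h₀ = 1.3971×0.90108×-0.08288 + 0.43366×0.99656×0.98496 = -0.104338 + 0.425668 = 0.321330.
Q̄ = (S_0/π) × [bracket] = (1695/π) × 0.321330 = 173.37 W/m².
Daily total = Q̄ × 53.20 h × 3600 s/h = 173.37 × 53.20 × 3600 / 10⁶ = 33.20 MJ/m².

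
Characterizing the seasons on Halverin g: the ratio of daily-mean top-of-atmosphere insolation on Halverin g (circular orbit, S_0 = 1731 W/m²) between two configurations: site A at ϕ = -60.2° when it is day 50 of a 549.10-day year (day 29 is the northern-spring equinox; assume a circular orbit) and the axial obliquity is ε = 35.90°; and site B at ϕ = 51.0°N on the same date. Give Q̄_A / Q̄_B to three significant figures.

Q̄_A / Q̄_B ≈ 0.395

— Configuration A (ϕ=-60.2°):
Solar longitude: L_s = 360° × (50 − 29)/549.10 = 13.768°.
sin δ = sin 35.90° × sin 13.768° = 0.13955, so δ = +8.022°.
cos h₀ = −tan(-60.2°) tan(+8.022°) = 0.2461, h₀ = 1.3222 rad.
Bracket: h₀ sin ϕ sin δ + cos ϕ cos δ sin h₀ = 1.3222×-0.86777×0.13955 + 0.49697×0.99021×0.96925 = -0.160115 + 0.476972 = 0.316857.
Q̄ = (S_0/π) × [bracket] = (1731/π) × 0.316857 = 174.59 W/m².
— Configuration B (ϕ=+51.0°):
cos h₀ = −tan(+51.0°) tan(+8.022°) = -0.1740, h₀ = 1.7457 rad.
Bracket: h₀ sin ϕ sin δ + cos ϕ cos δ sin h₀ = 1.7457×0.77715×0.13955 + 0.62932×0.99021×0.98474 = 0.189323 + 0.613650 = 0.802973.
Q̄ = (S_0/π) × [bracket] = (1731/π) × 0.802973 = 442.43 W/m².
Ratio Q̄_A / Q̄_B = 174.59 / 442.43 = 0.3946.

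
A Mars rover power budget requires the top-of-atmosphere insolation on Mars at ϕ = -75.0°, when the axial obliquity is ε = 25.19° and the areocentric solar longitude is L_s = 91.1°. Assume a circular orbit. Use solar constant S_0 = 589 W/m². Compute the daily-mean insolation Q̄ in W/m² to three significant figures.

sin δ = sin 25.19° × sin 91.1° = 0.42554, so δ = +25.185°.
cos h₀ = −tan(-75.0°) tan(+25.185°) = 1.7550 ≥ 1 ⇒ polar night, h₀ = 0 and Q̄ = 0.

Q̄ ≈ 0.00 W/m²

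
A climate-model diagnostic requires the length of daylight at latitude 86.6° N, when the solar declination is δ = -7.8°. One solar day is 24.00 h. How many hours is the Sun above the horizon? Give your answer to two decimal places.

0.00 h

cos H₀ = −tan φ · tan δ = 2.3057 ≥ 1, so the Sun never rises (polar night) and H₀ = 0.
Daylight = 2H₀/(2π) × 24.00 h = (0.0000/π) × 24.00 = 0.00 h.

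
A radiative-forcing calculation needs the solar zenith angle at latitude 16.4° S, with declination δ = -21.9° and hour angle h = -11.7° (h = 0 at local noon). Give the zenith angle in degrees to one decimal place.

θ_z = 12.3°

cos θ_z = sin ϕ sin δ + cos ϕ cos δ cos h = 0.105310 + 0.871593 = 0.976903.
θ_z = arccos(0.976903) = 12.3°.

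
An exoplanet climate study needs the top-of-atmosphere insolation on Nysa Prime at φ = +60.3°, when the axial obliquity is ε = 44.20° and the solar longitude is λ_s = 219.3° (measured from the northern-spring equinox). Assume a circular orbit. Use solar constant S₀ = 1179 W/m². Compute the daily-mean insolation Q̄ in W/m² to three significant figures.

Q̄ ≈ 8.05 W/m²

Solar declination: sin δ = sin ε · sin λ_s = sin 44.20° × sin 219.3° = -0.44157, so δ = -26.204°.
cos H₀ = −tan(+60.3°) tan(-26.204°) = 0.8628, H₀ = 0.5299 rad.
Bracket: H₀ sin φ sin δ + cos φ cos δ sin H₀ = 0.5299×0.86863×-0.44157 + 0.49546×0.89723×0.50549 = -0.203249 + 0.224711 = 0.021462.
Q̄ = (S₀/π) × [bracket] = (1179/π) × 0.021462 = 8.054 W/m².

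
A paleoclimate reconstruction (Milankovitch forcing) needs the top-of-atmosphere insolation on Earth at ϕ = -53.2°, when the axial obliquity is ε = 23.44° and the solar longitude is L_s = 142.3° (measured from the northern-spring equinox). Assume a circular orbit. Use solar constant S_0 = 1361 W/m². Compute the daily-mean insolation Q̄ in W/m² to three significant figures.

Q̄ ≈ 133 W/m²

Solar declination: sin δ = sin ε · sin L_s = sin 23.44° × sin 142.3° = 0.24326, so δ = +14.079°.
cos h₀ = −tan(-53.2°) tan(+14.079°) = 0.3352, h₀ = 1.2289 rad.
Bracket: h₀ sin ϕ sin δ + cos ϕ cos δ sin h₀ = 1.2289×-0.80073×0.24326 + 0.59902×0.96996×0.94213 = -0.239372 + 0.547401 = 0.308029.
Q̄ = (S_0/π) × [bracket] = (1361/π) × 0.308029 = 133.4 W/m².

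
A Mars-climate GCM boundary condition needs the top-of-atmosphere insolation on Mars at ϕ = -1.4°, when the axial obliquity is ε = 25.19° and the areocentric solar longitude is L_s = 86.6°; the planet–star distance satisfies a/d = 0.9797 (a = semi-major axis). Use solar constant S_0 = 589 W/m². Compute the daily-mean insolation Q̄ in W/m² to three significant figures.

Q̄ ≈ 160 W/m²

sin δ = sin 25.19° × sin 86.6° = 0.42487, so δ = +25.143°.
cos h₀ = −tan(-1.4°) tan(+25.143°) = 0.0115, h₀ = 1.5593 rad.
Bracket: h₀ sin ϕ sin δ + cos ϕ cos δ sin h₀ = 1.5593×-0.02443×0.42487 + 0.99970×0.90525×0.99993 = -0.016185 + 0.904915 = 0.888730.
Inverse-square distance factor (a/d)² = 0.9797² = 0.959812.
Q̄ = (S_0/π) × 0.959812 × [bracket] = (589/π) × 0.959812 × 0.888730 = 159.9 W/m².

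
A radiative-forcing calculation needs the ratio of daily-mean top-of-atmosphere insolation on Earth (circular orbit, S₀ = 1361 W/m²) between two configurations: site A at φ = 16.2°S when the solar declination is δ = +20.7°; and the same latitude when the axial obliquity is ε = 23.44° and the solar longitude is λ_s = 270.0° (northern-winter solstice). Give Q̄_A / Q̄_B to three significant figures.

Q̄_A / Q̄_B ≈ 0.705

— Configuration A (φ=-16.2°):
cos H₀ = −tan(-16.2°) tan(+20.700°) = 0.1098, H₀ = 1.4608 rad.
Bracket: H₀ sin φ sin δ + cos φ cos δ sin H₀ = 1.4608×-0.27899×0.35347 + 0.96029×0.93544×0.99396 = -0.144056 + 0.892868 = 0.748812.
Q̄ = (S₀/π) × [bracket] = (1361/π) × 0.748812 = 324.40 W/m².
— Configuration B (φ=-16.2°):
Solar declination: sin δ = sin ε · sin λ_s = sin 23.44° × sin 270.0° = -0.39779, so δ = -23.440°.
cos H₀ = −tan(-16.2°) tan(-23.440°) = -0.1260, H₀ = 1.6971 rad.
Bracket: H₀ sin φ sin δ + cos φ cos δ sin H₀ = 1.6971×-0.27899×-0.39779 + 0.96029×0.91748×0.99203 = 0.188343 + 0.874025 = 1.062368.
Q̄ = (S₀/π) × [bracket] = (1361/π) × 1.062368 = 460.24 W/m².
Ratio Q̄_A / Q̄_B = 324.40 / 460.24 = 0.7048.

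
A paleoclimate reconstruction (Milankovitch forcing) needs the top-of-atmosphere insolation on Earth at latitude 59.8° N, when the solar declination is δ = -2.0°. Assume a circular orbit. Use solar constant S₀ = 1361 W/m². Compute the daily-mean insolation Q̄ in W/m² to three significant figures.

cos H₀ = −tan(+59.8°) tan(-2.000°) = 0.0600, H₀ = 1.5108 rad.
Bracket: H₀ sin φ sin δ + cos φ cos δ sin H₀ = 1.5108×0.86427×-0.03490 + 0.50302×0.99939×0.99820 = -0.045570 + 0.501808 = 0.456238.
Q̄ = (S₀/π) × [bracket] = (1361/π) × 0.456238 = 197.7 W/m².

Q̄ ≈ 198 W/m²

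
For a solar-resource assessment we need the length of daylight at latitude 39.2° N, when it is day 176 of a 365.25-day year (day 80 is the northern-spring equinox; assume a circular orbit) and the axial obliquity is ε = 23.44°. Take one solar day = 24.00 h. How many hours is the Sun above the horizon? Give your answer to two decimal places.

Solar longitude: λ_s = 360° × (176 − 80)/365.25 = 94.620°.
sin δ = sin 23.44° × sin 94.620° = 0.39650, so δ = +23.359°.
cos H₀ = −tan φ · tan δ = −tan(+39.2°) × tan(+23.359°) = -0.3522, so H₀ = 1.9308 rad = 110.62°.
Daylight = 2H₀/(2π) × 24.00 h = (1.9308/π) × 24.00 = 14.75 h.

14.75 h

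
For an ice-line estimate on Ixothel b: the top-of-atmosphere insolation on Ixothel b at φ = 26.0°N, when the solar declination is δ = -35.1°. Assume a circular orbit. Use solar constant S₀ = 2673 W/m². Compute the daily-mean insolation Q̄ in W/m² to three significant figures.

cos H₀ = −tan(+26.0°) tan(-35.100°) = 0.3428, H₀ = 1.2209 rad.
Bracket: H₀ sin φ sin δ + cos φ cos δ sin H₀ = 1.2209×0.43837×-0.57501 + 0.89879×0.81815×0.93941 = -0.307749 + 0.690790 = 0.383041.
Q̄ = (S₀/π) × [bracket] = (2673/π) × 0.383041 = 325.9 W/m².

Q̄ ≈ 326 W/m²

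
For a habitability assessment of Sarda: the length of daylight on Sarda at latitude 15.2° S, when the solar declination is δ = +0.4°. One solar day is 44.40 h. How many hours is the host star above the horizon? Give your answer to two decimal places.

22.17 h

cos h₀ = −tan ϕ · tan δ = −tan(-15.2°) × tan(+0.400°) = 0.0019, so h₀ = 1.5689 rad = 89.89°.
Daylight = 2h₀/(2π) × 44.40 h = (1.5689/π) × 44.40 = 22.17 h.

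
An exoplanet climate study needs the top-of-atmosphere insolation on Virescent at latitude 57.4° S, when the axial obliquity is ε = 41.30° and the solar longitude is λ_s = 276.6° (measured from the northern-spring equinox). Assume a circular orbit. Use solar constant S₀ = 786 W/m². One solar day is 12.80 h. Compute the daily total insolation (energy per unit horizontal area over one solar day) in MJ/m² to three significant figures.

Solar declination: sin δ = sin ε · sin λ_s = sin 41.30° × sin 276.6° = -0.65563, so δ = -40.967°.
cos H₀ = −tan(-57.4°) tan(-40.967°) = -1.3577 ≤ −1 ⇒ polar day, H₀ = π.
Bracket: H₀ sin φ sin δ + cos φ cos δ sin H₀ = 3.1416×-0.84245×-0.65563 + 0.53877×0.75508×0.00000 = 1.735217 + 0.000000 = 1.735217.
Q̄ = (S₀/π) × [bracket] = (786/π) × 1.735217 = 434.14 W/m².
Daily total = Q̄ × 12.80 h × 3600 s/h = 434.14 × 12.80 × 3600 / 10⁶ = 20.01 MJ/m².

20.0 MJ/m²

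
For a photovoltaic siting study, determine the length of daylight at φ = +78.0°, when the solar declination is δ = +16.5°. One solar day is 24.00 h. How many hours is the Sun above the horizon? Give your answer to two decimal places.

Sunrise equation: cos H₀ = −tan φ · tan δ = -1.3936 ≤ −1, so the Sun never sets (polar day) and H₀ = π.
Daylight = 2H₀/(2π) × 24.00 h = (3.1416/π) × 24.00 = 24.00 h.

24.00 h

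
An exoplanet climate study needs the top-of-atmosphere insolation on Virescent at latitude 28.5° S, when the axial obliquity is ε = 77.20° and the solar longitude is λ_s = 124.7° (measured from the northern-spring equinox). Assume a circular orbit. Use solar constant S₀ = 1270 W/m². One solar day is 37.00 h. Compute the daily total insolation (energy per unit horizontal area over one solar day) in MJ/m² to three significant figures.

Solar declination: sin δ = sin ε · sin λ_s = sin 77.20° × sin 124.7° = 0.80171, so δ = +53.294°.
cos H₀ = −tan(-28.5°) tan(+53.294°) = 0.7283, H₀ = 0.7550 rad.
Bracket: H₀ sin φ sin δ + cos φ cos δ sin H₀ = 0.7550×-0.47716×0.80171 + 0.87882×0.59771×0.68529 = -0.288821 + 0.359969 = 0.071148.
Q̄ = (S₀/π) × [bracket] = (1270/π) × 0.071148 = 28.762 W/m².
Daily total = Q̄ × 37.00 h × 3600 s/h = 28.762 × 37.00 × 3600 / 10⁶ = 3.831 MJ/m².

3.83 MJ/m²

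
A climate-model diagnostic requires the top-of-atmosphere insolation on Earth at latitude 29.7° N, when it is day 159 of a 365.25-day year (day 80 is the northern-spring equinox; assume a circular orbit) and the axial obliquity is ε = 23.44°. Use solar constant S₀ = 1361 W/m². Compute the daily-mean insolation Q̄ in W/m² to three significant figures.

Q̄ ≈ 488 W/m²

Solar longitude: λ_s = 360° × (159 − 80)/365.25 = 77.864°.
sin δ = sin 23.44° × sin 77.864° = 0.38890, so δ = +22.886°.
cos H₀ = −tan(+29.7°) tan(+22.886°) = -0.2408, H₀ = 1.8140 rad.
Bracket: H₀ sin φ sin δ + cos φ cos δ sin H₀ = 1.8140×0.49546×0.38890 + 0.86863×0.92128×0.97058 = 0.349529 + 0.776708 = 1.126237.
Q̄ = (S₀/π) × [bracket] = (1361/π) × 1.126237 = 487.9 W/m².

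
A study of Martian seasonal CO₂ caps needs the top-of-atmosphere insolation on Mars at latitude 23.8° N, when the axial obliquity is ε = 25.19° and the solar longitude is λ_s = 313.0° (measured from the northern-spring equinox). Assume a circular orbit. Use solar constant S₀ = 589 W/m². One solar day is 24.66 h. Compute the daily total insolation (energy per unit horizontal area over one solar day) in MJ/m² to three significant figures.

11.3 MJ/m²

Solar declination: sin δ = sin ε · sin λ_s = sin 25.19° × sin 313.0° = -0.31128, so δ = -18.136°.
cos H₀ = −tan(+23.8°) tan(-18.136°) = 0.1445, H₀ = 1.4258 rad.
Bracket: H₀ sin φ sin δ + cos φ cos δ sin H₀ = 1.4258×0.40355×-0.31128 + 0.91496×0.95032×0.98951 = -0.179105 + 0.860384 = 0.681279.
Q̄ = (S₀/π) × [bracket] = (589/π) × 0.681279 = 127.73 W/m².
Daily total = Q̄ × 24.66 h × 3600 s/h = 127.73 × 24.66 × 3600 / 10⁶ = 11.34 MJ/m².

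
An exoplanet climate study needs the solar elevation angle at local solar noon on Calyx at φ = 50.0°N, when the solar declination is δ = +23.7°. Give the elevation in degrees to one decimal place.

63.7°

At local noon the hour angle is zero, so the zenith angle equals |φ − δ| = |+50.0° − (+23.700°)| = 26.300°.
Elevation = 90° − 26.300° = 63.7°.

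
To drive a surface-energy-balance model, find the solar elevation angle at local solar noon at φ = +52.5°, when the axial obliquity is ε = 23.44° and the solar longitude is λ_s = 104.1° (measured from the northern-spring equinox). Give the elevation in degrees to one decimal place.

60.2°

Solar declination: sin δ = sin ε · sin λ_s = sin 23.44° × sin 104.1° = 0.38580, so δ = +22.694°.
At local noon the hour angle is zero, so the zenith angle equals |φ − δ| = |+52.5° − (+22.694°)| = 29.806°.
Elevation = 90° − 29.806° = 60.2°.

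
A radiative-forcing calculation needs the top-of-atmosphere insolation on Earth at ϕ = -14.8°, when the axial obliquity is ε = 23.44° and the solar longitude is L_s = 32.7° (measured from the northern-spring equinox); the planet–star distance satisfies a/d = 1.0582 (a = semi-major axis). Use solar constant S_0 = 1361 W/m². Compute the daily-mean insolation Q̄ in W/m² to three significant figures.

Solar declination: sin δ = sin ε · sin L_s = sin 23.44° × sin 32.7° = 0.21490, so δ = +12.410°.
cos h₀ = −tan(-14.8°) tan(+12.410°) = 0.0581, h₀ = 1.5126 rad.
Bracket: h₀ sin ϕ sin δ + cos ϕ cos δ sin h₀ = 1.5126×-0.25545×0.21490 + 0.96682×0.97664×0.99831 = -0.083036 + 0.942639 = 0.859603.
Inverse-square distance factor (a/d)² = 1.0582² = 1.119787.
Q̄ = (S_0/π) × 1.119787 × [bracket] = (1361/π) × 1.119787 × 0.859603 = 417.0 W/m².

Q̄ ≈ 417 W/m²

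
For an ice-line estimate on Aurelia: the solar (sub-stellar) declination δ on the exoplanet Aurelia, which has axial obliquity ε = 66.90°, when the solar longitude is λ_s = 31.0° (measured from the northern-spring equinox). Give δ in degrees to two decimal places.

δ = +28.28°

sin δ = sin ε · sin λ_s = sin 66.90° × sin 31.0° = 0.473743.
δ = arcsin(0.473743) = +28.28°.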